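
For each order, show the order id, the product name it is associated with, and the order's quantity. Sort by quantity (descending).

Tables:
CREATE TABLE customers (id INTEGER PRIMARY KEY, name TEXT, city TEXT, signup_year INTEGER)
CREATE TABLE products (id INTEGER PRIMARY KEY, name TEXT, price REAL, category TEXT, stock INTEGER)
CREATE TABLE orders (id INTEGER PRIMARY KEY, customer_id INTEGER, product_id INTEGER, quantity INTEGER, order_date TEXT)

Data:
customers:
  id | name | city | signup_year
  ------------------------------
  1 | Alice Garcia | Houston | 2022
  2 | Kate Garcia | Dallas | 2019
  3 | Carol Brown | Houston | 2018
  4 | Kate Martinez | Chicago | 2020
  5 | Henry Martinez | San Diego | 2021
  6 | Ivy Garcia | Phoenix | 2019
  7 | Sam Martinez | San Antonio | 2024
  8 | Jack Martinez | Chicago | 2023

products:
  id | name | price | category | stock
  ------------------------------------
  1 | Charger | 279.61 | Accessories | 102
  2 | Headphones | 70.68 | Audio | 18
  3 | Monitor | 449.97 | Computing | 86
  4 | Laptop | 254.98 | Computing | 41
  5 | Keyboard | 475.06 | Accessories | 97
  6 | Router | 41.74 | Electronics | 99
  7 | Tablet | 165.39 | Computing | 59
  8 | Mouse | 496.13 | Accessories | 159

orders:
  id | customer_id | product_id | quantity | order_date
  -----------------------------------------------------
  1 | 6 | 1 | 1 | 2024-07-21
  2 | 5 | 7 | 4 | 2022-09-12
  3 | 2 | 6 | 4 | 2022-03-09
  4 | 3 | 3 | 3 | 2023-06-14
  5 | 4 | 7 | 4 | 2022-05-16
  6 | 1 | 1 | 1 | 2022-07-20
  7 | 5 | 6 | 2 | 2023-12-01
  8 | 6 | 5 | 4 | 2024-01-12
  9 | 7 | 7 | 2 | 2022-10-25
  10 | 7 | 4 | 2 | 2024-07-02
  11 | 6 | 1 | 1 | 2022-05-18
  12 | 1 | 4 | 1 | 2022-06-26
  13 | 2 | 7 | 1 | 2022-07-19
SELECT c.id, p.name AS product, c.quantity FROM orders c JOIN products p ON c.product_id = p.id ORDER BY c.quantity DESC

Execution result:
id | product | quantity
2 | Tablet | 4
3 | Router | 4
5 | Tablet | 4
8 | Keyboard | 4
4 | Monitor | 3
7 | Router | 2
9 | Tablet | 2
10 | Laptop | 2
1 | Charger | 1
6 | Charger | 1
11 | Charger | 1
12 | Laptop | 1
13 | Tablet | 1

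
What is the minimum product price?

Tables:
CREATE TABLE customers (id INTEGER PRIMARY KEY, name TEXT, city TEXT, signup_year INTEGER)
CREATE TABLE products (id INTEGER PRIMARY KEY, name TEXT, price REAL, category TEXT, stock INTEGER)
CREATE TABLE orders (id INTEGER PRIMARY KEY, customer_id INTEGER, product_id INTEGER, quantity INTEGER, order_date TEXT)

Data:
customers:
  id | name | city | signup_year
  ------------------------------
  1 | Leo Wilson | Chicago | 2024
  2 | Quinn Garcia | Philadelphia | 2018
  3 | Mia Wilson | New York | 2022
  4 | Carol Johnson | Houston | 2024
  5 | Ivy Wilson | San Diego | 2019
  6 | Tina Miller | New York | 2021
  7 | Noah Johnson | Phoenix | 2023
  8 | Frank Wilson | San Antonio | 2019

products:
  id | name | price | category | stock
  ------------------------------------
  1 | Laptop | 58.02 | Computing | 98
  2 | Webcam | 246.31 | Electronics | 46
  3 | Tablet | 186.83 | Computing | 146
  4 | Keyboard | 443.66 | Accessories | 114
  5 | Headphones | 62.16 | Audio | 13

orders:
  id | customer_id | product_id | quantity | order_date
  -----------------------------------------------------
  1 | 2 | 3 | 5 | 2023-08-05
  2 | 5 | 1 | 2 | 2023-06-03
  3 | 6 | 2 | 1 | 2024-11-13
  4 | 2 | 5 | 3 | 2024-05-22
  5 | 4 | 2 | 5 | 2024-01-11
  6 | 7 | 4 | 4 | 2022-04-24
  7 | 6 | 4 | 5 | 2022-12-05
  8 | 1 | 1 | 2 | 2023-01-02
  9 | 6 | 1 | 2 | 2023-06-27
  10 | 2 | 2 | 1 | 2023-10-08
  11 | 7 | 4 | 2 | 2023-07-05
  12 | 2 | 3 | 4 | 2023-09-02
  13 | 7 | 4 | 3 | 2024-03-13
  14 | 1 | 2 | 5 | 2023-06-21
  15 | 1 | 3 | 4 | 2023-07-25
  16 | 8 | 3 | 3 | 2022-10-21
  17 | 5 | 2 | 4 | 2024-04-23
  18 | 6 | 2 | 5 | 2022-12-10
SELECT MIN(price) FROM products

Execution result:
58.02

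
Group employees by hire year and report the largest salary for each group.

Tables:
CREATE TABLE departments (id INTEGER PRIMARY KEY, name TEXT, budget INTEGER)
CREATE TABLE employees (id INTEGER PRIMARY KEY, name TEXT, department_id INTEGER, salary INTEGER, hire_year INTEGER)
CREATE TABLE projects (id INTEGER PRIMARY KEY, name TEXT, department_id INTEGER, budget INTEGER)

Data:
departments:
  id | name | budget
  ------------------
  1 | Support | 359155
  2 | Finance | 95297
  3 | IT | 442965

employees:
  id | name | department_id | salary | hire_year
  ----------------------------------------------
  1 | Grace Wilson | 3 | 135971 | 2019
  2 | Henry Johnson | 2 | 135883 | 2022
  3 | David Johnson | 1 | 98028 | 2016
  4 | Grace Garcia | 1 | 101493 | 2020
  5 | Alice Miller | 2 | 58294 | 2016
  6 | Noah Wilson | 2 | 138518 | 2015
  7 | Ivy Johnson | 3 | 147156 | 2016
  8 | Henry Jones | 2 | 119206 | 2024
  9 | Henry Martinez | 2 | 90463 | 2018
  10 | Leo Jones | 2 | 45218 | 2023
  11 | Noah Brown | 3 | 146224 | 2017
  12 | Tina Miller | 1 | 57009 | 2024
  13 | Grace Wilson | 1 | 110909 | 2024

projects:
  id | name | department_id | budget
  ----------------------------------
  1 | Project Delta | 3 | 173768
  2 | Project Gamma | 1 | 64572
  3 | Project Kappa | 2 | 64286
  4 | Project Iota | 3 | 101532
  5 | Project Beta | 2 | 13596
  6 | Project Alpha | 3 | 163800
SELECT hire_year, MAX(salary) AS max_salary FROM employees GROUP BY hire_year

Execution result:
hire_year | max_salary
2015 | 138518
2016 | 147156
2017 | 146224
2018 | 90463
2019 | 135971
2020 | 101493
2022 | 135883
2023 | 45218
2024 | 119206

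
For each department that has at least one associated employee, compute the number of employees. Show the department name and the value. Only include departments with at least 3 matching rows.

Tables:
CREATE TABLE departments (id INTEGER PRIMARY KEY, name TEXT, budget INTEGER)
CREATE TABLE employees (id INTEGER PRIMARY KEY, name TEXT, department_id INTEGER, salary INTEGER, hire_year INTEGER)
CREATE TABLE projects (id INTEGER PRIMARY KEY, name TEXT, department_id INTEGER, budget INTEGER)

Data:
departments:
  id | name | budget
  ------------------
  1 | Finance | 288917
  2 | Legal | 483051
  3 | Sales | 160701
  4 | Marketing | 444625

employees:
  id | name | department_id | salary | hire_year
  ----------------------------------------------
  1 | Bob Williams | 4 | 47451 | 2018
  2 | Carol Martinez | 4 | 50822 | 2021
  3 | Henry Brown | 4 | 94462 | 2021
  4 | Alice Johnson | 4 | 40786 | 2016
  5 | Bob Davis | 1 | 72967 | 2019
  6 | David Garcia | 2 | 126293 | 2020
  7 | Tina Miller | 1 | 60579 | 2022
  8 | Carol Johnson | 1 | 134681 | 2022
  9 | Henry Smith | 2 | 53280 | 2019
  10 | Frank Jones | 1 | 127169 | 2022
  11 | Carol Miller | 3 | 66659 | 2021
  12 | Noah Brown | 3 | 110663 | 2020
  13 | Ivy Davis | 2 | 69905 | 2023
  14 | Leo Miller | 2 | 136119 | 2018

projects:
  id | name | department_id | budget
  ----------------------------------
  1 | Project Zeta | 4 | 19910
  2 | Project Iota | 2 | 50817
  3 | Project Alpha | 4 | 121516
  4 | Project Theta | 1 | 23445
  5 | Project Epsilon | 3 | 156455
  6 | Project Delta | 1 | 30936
SELECT p.name, COUNT(*) AS n FROM employees c JOIN departments p ON c.department_id = p.id GROUP BY p.id, p.name HAVING COUNT(*) >= 3

Execution result:
name | n
Finance | 4
Legal | 4
Marketing | 4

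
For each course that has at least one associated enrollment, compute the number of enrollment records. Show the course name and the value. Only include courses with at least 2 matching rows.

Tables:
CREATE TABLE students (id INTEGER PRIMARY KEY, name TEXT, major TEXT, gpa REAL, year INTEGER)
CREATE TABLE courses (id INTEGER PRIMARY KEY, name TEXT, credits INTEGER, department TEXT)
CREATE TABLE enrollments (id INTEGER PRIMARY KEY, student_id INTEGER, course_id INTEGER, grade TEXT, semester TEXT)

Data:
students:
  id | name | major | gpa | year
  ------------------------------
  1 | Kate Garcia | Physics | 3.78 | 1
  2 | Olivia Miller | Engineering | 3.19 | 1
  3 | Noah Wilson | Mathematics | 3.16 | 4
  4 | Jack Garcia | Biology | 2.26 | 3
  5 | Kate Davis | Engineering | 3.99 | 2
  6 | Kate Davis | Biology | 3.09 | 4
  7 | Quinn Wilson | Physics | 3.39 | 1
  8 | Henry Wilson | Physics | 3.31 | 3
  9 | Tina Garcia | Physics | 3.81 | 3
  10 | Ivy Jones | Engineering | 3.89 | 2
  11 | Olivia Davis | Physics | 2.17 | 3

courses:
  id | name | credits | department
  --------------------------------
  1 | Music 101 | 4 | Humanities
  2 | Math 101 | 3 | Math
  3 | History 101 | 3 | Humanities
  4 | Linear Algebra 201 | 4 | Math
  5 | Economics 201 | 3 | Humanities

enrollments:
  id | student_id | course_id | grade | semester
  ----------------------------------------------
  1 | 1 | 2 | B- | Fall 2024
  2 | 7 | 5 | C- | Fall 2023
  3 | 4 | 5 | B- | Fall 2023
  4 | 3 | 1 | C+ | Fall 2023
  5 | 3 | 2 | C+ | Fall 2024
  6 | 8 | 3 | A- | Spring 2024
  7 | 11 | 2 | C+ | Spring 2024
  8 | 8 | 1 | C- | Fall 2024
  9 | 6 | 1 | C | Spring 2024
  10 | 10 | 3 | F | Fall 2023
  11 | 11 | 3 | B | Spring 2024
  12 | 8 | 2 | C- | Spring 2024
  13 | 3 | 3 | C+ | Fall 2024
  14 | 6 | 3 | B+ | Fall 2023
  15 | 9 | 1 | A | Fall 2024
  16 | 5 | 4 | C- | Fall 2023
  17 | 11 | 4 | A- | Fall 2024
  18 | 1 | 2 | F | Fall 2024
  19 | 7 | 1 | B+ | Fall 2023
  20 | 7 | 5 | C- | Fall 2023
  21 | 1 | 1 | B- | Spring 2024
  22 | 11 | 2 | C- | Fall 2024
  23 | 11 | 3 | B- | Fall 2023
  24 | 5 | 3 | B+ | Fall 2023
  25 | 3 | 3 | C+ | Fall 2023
SELECT p.name, COUNT(*) AS n FROM enrollments c JOIN courses p ON c.course_id = p.id GROUP BY p.id, p.name HAVING COUNT(*) >= 2

Execution result:
name | n
Music 101 | 6
Math 101 | 6
History 101 | 8
Linear Algebra 201 | 2
Economics 201 | 3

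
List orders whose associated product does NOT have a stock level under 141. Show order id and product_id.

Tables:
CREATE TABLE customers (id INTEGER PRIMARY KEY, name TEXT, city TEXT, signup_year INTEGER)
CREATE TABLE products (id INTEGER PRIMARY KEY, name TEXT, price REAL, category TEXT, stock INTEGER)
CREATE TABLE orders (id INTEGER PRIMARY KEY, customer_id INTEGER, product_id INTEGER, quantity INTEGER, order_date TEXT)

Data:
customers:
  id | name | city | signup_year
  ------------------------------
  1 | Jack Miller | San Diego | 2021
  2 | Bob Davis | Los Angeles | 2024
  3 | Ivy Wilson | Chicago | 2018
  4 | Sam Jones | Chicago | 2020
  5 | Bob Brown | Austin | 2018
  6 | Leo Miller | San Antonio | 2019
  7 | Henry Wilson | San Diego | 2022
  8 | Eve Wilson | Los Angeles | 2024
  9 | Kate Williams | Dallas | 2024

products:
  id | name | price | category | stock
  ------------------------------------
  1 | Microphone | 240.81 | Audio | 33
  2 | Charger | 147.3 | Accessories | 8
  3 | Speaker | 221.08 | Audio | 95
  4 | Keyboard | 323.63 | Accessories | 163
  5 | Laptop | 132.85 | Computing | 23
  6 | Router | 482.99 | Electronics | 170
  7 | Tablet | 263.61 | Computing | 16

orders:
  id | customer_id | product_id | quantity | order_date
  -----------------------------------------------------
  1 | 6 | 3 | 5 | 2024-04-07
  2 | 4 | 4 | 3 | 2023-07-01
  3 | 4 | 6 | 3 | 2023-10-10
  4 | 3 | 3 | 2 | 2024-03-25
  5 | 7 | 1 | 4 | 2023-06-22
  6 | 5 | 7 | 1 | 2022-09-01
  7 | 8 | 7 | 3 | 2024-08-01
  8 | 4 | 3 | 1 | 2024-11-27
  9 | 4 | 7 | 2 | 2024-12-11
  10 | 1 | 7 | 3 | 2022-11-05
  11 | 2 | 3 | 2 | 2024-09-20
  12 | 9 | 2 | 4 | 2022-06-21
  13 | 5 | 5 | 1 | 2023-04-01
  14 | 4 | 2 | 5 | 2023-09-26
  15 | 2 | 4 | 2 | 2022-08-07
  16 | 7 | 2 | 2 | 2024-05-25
SELECT id, product_id FROM orders WHERE product_id NOT IN (SELECT id FROM products WHERE stock < 141)

Execution result:
id | product_id
2 | 4
3 | 6
15 | 4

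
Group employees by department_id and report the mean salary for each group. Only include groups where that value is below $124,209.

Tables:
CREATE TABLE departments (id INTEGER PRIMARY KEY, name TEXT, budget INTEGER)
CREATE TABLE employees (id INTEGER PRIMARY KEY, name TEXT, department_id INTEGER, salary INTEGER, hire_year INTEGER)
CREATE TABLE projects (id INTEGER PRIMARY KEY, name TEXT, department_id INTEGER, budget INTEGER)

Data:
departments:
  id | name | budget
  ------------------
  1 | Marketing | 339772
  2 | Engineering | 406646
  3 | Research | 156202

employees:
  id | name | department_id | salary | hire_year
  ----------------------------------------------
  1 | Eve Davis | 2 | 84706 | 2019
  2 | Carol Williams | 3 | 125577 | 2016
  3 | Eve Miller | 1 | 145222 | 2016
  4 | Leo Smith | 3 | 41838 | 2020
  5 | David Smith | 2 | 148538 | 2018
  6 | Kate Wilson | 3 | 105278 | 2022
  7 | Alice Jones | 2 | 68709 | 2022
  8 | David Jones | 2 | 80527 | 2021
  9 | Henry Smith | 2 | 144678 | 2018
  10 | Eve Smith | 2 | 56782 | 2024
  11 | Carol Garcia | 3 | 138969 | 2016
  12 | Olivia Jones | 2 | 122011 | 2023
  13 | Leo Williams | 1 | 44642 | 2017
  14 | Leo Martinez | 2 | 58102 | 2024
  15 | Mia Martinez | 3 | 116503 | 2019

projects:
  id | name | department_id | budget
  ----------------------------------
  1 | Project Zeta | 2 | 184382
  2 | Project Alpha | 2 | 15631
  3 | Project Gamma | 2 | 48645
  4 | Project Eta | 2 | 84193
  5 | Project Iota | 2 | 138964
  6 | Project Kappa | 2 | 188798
SELECT department_id, AVG(salary) AS avg_salary FROM employees GROUP BY department_id HAVING AVG(salary) < 124209

Execution result:
department_id | avg_salary
1 | 94932.00
2 | 95506.63
3 | 105633.00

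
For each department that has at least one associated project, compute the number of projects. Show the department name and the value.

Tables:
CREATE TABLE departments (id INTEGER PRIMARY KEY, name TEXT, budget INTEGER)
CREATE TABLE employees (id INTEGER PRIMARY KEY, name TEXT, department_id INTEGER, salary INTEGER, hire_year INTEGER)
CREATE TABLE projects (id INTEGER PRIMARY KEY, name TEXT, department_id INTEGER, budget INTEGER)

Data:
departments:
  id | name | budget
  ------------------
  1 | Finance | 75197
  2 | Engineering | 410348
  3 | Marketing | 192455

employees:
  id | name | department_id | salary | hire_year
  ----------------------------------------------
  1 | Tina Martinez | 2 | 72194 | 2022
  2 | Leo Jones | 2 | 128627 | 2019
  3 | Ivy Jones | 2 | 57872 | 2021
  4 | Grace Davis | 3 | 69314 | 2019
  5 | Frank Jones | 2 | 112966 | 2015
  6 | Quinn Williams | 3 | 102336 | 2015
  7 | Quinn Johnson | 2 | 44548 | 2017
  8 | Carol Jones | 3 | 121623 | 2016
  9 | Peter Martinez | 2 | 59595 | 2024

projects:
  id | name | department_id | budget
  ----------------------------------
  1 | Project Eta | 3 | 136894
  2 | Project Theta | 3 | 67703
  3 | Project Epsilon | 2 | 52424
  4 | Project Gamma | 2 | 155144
SELECT p.name, COUNT(*) AS n FROM projects c JOIN departments p ON c.department_id = p.id GROUP BY p.id, p.name

Execution result:
name | n
Engineering | 2
Marketing | 2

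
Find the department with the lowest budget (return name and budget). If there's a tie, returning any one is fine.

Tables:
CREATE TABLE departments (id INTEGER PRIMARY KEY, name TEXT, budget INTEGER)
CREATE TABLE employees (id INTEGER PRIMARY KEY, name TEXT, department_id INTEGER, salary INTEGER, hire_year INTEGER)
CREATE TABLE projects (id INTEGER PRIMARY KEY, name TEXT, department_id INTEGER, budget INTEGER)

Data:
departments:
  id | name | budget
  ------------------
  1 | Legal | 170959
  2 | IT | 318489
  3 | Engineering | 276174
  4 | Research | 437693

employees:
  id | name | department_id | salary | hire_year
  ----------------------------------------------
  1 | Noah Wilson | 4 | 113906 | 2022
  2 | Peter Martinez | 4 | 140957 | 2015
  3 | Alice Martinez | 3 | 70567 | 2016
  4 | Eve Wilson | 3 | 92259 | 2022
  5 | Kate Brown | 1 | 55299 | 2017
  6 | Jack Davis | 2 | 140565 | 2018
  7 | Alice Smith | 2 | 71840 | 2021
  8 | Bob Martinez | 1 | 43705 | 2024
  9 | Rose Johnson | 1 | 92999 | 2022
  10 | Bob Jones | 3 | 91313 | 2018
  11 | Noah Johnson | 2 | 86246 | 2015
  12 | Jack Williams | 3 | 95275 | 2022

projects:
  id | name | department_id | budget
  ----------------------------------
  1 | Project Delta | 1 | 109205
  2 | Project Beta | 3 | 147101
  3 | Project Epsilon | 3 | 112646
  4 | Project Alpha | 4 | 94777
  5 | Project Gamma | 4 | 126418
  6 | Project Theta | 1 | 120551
SELECT name, budget FROM departments ORDER BY budget ASC LIMIT 1

Execution result:
name | budget
Legal | 170959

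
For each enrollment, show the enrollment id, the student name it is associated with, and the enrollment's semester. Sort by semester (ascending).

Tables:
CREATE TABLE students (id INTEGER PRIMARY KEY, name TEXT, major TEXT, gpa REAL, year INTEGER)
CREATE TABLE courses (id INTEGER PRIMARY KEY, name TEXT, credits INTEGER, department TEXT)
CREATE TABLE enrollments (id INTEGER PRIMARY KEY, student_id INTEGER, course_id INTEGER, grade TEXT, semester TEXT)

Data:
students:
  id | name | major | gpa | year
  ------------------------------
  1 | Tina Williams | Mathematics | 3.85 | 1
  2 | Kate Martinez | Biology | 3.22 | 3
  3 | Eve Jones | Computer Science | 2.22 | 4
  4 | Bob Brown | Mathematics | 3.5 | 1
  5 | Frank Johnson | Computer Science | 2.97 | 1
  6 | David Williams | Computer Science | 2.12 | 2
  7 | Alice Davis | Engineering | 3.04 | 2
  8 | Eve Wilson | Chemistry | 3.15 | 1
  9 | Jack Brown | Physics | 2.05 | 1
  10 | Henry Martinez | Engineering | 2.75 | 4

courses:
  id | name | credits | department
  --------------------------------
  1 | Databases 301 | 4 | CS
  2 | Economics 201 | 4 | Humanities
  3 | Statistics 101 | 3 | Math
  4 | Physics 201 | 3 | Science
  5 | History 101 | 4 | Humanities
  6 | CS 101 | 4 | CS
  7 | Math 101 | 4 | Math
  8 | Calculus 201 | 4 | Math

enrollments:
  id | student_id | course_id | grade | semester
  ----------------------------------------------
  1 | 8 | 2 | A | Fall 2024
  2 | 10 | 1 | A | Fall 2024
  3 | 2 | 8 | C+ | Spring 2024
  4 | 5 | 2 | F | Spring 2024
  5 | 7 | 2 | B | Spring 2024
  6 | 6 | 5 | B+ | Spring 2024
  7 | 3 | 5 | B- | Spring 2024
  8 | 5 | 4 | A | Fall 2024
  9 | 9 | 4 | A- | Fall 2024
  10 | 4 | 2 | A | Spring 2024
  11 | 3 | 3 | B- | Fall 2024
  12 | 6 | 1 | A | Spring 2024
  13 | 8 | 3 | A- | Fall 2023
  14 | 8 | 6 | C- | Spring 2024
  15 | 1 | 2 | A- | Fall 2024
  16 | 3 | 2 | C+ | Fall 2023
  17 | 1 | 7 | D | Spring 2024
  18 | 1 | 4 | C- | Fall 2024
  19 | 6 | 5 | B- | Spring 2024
SELECT c.id, p.name AS student, c.semester FROM enrollments c JOIN students p ON c.student_id = p.id ORDER BY c.semester ASC

Execution result:
id | student | semester
13 | Eve Wilson | Fall 2023
16 | Eve Jones | Fall 2023
1 | Eve Wilson | Fall 2024
2 | Henry Martinez | Fall 2024
8 | Frank Johnson | Fall 2024
9 | Jack Brown | Fall 2024
11 | Eve Jones | Fall 2024
15 | Tina Williams | Fall 2024
18 | Tina Williams | Fall 2024
3 | Kate Martinez | Spring 2024
4 | Frank Johnson | Spring 2024
5 | Alice Davis | Spring 2024
6 | David Williams | Spring 2024
7 | Eve Jones | Spring 2024
10 | Bob Brown | Spring 2024
12 | David Williams | Spring 2024
14 | Eve Wilson | Spring 2024
17 | Tina Williams | Spring 2024
19 | David Williams | Spring 2024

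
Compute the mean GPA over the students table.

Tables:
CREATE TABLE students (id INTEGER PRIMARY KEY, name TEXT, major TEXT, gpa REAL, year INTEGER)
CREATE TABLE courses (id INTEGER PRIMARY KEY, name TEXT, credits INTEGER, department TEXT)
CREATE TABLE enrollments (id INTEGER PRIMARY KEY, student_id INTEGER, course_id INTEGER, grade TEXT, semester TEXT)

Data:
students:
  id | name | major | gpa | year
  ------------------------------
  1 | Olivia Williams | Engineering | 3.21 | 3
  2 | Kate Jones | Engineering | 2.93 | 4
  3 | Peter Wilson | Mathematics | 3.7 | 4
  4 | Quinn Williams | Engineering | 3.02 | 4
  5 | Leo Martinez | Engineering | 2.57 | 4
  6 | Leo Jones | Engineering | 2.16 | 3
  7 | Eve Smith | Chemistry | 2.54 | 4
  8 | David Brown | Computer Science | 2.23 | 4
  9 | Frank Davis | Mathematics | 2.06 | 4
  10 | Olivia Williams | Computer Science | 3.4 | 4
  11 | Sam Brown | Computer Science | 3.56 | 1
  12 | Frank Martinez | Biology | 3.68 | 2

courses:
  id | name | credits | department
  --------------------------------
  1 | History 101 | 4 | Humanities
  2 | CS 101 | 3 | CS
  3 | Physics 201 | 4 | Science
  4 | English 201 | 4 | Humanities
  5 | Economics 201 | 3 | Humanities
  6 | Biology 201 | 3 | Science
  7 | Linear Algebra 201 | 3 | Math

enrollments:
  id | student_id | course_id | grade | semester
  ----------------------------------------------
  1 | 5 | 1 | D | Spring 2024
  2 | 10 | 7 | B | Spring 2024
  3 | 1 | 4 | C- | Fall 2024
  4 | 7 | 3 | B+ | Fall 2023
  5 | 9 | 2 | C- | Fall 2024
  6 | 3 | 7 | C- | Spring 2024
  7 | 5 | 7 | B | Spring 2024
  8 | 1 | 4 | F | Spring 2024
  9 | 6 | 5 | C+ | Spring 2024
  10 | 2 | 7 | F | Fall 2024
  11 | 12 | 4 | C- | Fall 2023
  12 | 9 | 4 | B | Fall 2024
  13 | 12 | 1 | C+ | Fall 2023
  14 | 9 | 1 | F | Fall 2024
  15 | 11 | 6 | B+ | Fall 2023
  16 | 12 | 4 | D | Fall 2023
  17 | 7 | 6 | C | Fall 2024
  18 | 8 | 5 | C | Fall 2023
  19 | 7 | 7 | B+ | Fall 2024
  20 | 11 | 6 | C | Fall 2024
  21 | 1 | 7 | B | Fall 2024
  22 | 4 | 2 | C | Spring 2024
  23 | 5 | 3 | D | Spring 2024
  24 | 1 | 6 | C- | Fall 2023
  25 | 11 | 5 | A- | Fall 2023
SELECT AVG(gpa) FROM students

Execution result:
2.92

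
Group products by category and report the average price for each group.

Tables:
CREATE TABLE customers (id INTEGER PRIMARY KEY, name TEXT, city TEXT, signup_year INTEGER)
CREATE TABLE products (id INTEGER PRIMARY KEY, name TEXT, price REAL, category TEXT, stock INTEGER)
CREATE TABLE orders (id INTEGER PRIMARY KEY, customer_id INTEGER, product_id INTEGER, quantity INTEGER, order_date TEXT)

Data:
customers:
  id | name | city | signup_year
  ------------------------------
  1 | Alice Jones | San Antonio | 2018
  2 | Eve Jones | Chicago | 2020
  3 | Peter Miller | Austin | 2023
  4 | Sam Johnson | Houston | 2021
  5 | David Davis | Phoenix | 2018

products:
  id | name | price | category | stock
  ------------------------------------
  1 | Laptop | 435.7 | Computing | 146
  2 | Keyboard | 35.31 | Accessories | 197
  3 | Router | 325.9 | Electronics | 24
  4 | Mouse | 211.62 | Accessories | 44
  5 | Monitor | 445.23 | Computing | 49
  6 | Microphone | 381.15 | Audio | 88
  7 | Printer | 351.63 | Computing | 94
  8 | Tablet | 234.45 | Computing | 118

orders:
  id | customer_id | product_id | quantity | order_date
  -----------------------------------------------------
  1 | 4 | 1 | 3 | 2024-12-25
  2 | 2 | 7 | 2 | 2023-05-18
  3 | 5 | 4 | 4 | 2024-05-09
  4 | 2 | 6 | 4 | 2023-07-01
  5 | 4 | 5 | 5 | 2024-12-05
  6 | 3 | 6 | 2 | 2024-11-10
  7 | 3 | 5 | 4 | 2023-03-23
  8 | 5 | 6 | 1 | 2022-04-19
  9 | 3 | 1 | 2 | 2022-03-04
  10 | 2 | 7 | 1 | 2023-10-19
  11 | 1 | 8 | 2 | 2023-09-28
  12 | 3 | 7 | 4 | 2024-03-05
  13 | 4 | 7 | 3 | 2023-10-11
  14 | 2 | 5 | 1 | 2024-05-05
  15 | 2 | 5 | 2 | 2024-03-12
SELECT category, AVG(price) AS avg_price FROM products GROUP BY category

Execution result:
category | avg_price
Accessories | 123.47
Audio | 381.15
Computing | 366.75
Electronics | 325.90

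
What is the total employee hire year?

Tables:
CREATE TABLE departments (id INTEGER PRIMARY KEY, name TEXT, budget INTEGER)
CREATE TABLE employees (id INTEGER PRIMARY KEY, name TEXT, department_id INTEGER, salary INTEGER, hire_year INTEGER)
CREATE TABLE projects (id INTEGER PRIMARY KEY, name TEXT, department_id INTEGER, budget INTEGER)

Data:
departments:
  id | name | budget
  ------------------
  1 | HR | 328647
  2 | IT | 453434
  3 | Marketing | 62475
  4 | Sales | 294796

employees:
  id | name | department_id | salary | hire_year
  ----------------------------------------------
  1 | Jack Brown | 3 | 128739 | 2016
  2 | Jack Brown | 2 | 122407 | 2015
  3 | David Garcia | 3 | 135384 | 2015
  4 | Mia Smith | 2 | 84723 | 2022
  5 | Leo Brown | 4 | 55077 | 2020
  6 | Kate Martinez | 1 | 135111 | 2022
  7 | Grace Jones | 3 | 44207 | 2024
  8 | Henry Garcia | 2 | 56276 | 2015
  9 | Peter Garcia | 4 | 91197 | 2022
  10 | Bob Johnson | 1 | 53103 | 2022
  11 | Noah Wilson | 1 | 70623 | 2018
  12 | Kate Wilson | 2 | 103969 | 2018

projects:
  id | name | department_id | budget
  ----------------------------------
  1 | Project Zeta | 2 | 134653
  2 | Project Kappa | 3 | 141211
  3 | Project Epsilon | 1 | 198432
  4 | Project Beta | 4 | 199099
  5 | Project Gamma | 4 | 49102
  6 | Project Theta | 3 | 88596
SELECT SUM(hire_year) FROM employees

Execution result:
24229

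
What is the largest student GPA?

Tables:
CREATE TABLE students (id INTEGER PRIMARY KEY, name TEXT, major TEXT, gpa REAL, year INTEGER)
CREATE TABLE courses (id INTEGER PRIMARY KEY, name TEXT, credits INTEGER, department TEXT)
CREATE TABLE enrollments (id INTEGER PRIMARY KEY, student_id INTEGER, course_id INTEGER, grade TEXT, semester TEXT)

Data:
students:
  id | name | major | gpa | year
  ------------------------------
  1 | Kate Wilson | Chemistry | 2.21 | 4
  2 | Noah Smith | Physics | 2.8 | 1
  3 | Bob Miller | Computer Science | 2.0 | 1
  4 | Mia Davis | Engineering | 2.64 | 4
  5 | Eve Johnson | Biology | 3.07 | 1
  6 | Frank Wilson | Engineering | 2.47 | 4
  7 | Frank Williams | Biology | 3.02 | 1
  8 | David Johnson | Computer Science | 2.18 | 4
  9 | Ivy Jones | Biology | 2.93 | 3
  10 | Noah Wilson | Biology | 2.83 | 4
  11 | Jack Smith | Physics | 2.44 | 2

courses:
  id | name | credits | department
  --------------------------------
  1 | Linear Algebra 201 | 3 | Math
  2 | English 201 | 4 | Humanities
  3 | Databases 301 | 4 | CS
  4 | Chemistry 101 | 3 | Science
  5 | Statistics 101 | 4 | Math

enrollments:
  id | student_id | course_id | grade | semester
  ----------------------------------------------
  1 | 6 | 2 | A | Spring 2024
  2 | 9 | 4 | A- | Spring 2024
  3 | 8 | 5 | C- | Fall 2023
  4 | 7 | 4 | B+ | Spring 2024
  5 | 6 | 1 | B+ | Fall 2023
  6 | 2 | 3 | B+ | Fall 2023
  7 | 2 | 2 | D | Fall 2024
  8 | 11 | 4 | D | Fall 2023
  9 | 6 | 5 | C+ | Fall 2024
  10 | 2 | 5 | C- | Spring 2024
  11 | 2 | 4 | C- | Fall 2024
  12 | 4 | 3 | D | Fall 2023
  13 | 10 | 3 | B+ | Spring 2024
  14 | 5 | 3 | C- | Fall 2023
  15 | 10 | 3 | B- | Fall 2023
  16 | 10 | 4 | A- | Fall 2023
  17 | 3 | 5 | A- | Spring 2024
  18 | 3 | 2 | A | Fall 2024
SELECT MAX(gpa) FROM students

Execution result:
3.07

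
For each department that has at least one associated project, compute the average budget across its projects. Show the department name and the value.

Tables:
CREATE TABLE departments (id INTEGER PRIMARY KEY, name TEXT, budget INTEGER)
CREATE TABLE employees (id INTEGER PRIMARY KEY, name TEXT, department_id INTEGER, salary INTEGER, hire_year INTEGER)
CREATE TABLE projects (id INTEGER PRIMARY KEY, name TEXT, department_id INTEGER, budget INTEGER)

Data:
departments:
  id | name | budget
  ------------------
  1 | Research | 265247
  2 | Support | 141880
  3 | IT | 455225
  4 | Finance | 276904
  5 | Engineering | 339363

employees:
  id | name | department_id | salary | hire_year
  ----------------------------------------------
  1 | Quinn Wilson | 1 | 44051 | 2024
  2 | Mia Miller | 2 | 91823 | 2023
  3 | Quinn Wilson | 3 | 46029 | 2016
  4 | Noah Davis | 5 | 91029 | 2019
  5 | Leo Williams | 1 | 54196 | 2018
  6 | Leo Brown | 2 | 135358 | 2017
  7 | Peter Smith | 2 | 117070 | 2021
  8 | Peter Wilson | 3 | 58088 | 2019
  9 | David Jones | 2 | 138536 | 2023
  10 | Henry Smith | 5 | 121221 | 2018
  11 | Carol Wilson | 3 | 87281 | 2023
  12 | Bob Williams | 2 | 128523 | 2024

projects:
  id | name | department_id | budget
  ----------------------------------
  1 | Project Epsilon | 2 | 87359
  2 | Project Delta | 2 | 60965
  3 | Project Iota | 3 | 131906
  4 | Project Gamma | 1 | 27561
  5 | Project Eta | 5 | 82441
SELECT p.name, AVG(c.budget) AS avg_budget FROM projects c JOIN departments p ON c.department_id = p.id GROUP BY p.id, p.name

Execution result:
name | avg_budget
Research | 27561.00
Support | 74162.00
IT | 131906.00
Engineering | 82441.00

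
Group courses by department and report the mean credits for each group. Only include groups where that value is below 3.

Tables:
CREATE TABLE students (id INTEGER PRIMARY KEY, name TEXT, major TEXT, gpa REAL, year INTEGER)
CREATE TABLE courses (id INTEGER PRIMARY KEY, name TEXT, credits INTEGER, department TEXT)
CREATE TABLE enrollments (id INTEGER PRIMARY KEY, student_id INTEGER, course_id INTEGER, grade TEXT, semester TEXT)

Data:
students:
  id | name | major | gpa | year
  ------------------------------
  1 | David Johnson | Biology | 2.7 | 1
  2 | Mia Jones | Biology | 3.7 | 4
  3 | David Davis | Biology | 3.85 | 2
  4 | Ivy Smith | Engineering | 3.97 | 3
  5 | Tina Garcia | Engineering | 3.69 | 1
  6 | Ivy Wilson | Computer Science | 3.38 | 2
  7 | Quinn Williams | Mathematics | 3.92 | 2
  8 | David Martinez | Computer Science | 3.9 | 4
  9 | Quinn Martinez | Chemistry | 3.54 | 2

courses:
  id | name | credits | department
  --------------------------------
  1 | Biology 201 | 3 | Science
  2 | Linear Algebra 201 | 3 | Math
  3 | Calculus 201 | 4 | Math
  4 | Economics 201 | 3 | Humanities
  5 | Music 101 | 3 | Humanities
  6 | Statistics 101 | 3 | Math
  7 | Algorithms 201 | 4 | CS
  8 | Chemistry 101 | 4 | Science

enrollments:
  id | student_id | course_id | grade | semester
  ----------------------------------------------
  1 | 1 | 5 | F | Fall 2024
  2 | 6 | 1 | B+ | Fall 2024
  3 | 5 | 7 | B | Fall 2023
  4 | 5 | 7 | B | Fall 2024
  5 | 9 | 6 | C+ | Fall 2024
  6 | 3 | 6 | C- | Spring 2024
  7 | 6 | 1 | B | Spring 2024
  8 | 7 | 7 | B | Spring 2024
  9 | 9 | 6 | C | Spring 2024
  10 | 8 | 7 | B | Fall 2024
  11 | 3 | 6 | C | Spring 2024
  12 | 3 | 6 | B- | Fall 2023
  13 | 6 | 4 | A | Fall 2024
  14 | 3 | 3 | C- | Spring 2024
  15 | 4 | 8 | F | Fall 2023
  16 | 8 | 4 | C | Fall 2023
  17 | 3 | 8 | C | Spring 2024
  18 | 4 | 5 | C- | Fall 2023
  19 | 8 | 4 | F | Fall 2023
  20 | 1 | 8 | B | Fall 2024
SELECT department, AVG(credits) AS avg_credits FROM courses GROUP BY department HAVING AVG(credits) < 3

Execution result:
(no rows)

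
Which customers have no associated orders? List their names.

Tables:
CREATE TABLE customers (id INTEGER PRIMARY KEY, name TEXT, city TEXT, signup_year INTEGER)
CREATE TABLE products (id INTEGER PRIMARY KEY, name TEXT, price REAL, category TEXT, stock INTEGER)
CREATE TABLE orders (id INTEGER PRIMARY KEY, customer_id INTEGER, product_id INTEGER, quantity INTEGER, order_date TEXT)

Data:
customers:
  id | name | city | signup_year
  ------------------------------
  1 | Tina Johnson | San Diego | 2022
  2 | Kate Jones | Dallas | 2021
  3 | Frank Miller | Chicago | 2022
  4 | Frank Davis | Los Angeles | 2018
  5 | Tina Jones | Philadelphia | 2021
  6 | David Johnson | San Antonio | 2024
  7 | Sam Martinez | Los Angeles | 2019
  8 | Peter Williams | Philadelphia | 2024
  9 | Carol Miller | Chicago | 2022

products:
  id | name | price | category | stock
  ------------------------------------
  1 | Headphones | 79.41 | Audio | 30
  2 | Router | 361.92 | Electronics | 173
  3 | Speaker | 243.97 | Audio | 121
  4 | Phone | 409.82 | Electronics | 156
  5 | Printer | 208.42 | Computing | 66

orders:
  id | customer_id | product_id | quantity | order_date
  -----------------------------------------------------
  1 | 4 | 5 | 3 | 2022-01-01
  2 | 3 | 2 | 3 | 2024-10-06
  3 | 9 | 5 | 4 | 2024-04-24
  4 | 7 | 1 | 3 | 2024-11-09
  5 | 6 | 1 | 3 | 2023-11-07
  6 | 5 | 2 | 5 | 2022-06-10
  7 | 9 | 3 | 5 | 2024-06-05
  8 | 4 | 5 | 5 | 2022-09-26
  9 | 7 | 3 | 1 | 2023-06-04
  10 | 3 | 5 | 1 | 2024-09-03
SELECT p.name FROM customers p LEFT JOIN orders c ON c.customer_id = p.id WHERE c.id IS NULL

Execution result:
name
Tina Johnson
Kate Jones
Peter Williams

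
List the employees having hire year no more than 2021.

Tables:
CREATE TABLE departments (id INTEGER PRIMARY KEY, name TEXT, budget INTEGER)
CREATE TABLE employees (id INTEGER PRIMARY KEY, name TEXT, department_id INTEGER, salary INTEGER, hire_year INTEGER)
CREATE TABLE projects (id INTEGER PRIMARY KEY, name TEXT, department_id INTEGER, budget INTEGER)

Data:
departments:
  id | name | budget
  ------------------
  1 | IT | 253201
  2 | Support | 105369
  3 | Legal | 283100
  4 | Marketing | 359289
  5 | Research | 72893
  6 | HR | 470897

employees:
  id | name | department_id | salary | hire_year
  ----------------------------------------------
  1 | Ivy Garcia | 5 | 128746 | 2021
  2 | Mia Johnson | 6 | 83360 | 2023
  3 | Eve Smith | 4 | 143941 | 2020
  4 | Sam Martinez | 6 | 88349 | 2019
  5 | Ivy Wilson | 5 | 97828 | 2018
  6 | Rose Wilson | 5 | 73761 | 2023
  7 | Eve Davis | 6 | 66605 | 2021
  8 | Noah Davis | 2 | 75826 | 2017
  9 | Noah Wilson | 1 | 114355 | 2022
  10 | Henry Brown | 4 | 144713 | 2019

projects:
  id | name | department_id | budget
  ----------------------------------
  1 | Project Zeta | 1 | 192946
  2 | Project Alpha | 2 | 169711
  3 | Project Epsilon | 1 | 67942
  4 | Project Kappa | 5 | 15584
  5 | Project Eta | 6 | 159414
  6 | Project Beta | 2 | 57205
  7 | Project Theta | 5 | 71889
SELECT name, hire_year FROM employees WHERE hire_year <= 2021

Execution result:
name | hire_year
Ivy Garcia | 2021
Eve Smith | 2020
Sam Martinez | 2019
Ivy Wilson | 2018
Eve Davis | 2021
Noah Davis | 2017
Henry Brown | 2019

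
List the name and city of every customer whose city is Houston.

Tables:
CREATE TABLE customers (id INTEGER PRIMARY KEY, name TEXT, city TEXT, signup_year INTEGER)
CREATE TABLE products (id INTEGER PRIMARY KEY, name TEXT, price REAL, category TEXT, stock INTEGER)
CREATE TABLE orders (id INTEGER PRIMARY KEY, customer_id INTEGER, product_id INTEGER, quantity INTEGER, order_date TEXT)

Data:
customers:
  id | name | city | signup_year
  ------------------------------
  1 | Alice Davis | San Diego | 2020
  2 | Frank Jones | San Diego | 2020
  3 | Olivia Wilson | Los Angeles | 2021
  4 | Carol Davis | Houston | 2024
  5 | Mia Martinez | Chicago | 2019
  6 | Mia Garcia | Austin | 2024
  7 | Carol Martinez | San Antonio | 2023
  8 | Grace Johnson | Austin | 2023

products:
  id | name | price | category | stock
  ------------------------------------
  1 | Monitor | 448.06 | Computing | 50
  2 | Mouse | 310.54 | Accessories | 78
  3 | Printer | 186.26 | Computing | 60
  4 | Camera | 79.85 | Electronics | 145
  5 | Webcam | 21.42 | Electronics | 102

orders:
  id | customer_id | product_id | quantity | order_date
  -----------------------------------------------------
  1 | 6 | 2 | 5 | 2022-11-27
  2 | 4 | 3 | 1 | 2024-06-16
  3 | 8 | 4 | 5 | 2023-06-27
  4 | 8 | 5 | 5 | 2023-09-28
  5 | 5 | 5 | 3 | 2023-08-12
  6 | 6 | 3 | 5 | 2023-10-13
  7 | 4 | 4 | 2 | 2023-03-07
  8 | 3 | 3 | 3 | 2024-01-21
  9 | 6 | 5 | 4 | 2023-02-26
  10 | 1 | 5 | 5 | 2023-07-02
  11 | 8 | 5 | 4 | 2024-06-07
SELECT name, city FROM customers WHERE city = 'Houston'

Execution result:
name | city
Carol Davis | Houston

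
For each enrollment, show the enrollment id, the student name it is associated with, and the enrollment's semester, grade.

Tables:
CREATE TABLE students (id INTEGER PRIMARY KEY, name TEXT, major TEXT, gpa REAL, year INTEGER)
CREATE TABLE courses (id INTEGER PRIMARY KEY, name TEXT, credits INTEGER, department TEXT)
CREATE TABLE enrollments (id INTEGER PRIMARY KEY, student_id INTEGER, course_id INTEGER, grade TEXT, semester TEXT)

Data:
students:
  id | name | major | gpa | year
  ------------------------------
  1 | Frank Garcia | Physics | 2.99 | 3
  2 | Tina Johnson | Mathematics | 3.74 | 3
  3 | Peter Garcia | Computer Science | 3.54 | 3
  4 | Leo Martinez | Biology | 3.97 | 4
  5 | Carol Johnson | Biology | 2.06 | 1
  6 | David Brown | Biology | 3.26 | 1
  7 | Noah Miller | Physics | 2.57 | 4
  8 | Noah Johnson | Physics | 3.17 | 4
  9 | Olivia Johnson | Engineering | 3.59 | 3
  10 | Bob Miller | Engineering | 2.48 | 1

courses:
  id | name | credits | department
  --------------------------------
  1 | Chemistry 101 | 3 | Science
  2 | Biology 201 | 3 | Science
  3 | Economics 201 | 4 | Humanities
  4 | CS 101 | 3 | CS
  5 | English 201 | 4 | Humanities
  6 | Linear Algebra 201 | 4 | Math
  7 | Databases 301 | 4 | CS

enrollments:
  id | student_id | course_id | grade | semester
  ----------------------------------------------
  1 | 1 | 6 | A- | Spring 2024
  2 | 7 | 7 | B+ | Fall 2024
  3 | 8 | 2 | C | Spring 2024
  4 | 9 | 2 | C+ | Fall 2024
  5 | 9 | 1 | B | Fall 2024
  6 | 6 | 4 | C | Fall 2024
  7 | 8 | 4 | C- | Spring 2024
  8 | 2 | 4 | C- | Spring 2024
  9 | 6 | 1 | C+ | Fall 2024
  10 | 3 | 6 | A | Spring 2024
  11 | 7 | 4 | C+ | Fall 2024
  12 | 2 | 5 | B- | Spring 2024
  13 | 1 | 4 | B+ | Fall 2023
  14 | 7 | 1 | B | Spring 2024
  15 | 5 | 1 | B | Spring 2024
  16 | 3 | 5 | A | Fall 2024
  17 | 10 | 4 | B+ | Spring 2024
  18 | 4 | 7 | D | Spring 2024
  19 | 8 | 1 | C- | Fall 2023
SELECT c.id, p.name AS student, c.semester, c.grade FROM enrollments c JOIN students p ON c.student_id = p.id

Execution result:
id | student | semester | grade
1 | Frank Garcia | Spring 2024 | A-
2 | Noah Miller | Fall 2024 | B+
3 | Noah Johnson | Spring 2024 | C
4 | Olivia Johnson | Fall 2024 | C+
5 | Olivia Johnson | Fall 2024 | B
6 | David Brown | Fall 2024 | C
7 | Noah Johnson | Spring 2024 | C-
8 | Tina Johnson | Spring 2024 | C-
9 | David Brown | Fall 2024 | C+
10 | Peter Garcia | Spring 2024 | A
11 | Noah Miller | Fall 2024 | C+
12 | Tina Johnson | Spring 2024 | B-
13 | Frank Garcia | Fall 2023 | B+
14 | Noah Miller | Spring 2024 | B
15 | Carol Johnson | Spring 2024 | B
16 | Peter Garcia | Fall 2024 | A
17 | Bob Miller | Spring 2024 | B+
18 | Leo Martinez | Spring 2024 | D
19 | Noah Johnson | Fall 2023 | C-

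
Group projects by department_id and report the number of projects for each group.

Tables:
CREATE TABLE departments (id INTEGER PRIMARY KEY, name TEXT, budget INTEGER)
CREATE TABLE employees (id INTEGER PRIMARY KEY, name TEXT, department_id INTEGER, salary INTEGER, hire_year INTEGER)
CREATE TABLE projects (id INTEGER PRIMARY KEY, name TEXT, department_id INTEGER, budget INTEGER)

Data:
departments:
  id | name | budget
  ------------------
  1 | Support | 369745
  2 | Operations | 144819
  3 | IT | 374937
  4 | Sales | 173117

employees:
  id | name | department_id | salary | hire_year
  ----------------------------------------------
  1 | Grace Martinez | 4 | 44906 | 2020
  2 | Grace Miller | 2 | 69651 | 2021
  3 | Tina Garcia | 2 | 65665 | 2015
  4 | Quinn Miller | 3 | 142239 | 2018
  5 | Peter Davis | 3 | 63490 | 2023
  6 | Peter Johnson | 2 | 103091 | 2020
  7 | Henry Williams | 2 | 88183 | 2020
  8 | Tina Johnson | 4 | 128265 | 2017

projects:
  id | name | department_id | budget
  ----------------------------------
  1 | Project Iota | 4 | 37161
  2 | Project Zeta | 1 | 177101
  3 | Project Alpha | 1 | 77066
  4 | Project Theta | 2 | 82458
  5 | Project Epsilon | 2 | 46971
SELECT department_id, COUNT(*) AS n FROM projects GROUP BY department_id

Execution result:
department_id | n
1 | 2
2 | 2
4 | 1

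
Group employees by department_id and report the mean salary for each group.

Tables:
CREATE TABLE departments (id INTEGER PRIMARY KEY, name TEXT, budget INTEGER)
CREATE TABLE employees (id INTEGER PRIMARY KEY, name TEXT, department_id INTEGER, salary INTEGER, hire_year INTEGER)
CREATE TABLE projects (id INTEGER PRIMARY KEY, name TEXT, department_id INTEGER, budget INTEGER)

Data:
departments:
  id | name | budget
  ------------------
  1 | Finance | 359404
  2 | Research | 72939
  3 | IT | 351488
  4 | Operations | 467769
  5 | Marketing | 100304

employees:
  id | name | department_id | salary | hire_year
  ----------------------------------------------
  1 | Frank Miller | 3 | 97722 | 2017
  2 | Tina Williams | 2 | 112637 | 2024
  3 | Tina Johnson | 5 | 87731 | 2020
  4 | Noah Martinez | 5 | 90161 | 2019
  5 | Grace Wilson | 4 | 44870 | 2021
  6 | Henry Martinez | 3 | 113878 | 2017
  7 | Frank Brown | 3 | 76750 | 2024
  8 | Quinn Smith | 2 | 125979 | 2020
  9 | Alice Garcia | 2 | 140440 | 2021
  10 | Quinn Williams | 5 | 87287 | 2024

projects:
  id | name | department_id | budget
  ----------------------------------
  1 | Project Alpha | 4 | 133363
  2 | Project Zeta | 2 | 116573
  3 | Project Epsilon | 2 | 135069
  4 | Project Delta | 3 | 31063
SELECT department_id, AVG(salary) AS avg_salary FROM employees GROUP BY department_id

Execution result:
department_id | avg_salary
2 | 126352.00
3 | 96116.67
4 | 44870.00
5 | 88393.00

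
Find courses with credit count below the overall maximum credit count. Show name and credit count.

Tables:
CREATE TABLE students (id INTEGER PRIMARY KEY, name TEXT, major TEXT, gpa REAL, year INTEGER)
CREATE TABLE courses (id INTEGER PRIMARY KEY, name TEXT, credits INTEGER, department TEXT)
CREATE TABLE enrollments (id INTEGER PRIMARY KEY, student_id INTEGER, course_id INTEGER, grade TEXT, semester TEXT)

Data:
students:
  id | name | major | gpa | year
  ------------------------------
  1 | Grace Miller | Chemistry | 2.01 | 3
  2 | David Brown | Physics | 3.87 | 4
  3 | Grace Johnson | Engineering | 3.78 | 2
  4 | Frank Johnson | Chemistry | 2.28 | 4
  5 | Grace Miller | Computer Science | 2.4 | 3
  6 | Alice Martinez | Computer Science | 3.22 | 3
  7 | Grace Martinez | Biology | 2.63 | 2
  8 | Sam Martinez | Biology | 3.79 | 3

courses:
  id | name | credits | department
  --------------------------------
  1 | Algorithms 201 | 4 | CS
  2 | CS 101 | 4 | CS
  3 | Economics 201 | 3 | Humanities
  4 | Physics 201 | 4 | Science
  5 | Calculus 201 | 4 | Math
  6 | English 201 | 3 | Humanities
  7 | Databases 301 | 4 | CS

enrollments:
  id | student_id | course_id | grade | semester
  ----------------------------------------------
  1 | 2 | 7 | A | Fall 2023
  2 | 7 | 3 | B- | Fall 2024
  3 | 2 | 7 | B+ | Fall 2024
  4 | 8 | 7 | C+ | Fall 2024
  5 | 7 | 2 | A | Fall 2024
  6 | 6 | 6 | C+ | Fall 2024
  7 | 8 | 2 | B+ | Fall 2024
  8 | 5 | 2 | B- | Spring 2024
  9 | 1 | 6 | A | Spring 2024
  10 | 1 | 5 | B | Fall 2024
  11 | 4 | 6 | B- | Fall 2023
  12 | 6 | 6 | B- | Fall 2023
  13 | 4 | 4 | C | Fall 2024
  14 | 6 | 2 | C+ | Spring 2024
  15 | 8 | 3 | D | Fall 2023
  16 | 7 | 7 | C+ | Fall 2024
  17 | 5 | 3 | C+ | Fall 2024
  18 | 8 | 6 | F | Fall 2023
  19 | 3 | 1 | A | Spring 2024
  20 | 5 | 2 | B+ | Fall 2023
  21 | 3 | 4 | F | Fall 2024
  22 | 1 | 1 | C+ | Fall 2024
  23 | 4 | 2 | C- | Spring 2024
SELECT name, credits FROM courses WHERE credits < (SELECT MAX(credits) FROM courses)

Execution result:
name | credits
Economics 201 | 3
English 201 | 3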